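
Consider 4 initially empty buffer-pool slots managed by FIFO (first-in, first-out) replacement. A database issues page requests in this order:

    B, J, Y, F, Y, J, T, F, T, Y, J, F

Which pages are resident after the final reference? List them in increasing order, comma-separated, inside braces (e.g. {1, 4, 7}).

{F, J, T, Y}

B → fault, frames {B}
J → fault, frames {B,J}
Y → fault, frames {B,J,Y}
F → fault, frames {B,J,Y,F}
Y → hit
J → hit
T → fault, evict B, frames {J,Y,F,T}
F → hit
T → hit
Y → hit
J → hit
F → hit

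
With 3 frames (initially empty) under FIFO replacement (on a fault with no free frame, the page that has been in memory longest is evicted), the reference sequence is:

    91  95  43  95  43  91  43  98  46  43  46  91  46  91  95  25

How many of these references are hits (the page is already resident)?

91 → fault, frames {91}
95 → fault, frames {91,95}
43 → fault, frames {91,95,43}
95 → hit
43 → hit
91 → hit
43 → hit
98 → fault, evict 91, frames {95,43,98}
46 → fault, evict 95, frames {43,98,46}
43 → hit
46 → hit
91 → fault, evict 43, frames {98,46,91}
46 → hit
91 → hit
95 → fault, evict 98, frames {46,91,95}
25 → fault, evict 46, frames {91,95,25}
Hits: 8.

8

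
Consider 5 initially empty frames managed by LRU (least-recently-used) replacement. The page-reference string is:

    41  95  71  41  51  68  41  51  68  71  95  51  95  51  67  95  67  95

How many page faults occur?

41: miss, frames [41]
95: miss, frames [41, 95]
71: miss, frames [41, 95, 71]
41: hit
51: miss, frames [95, 71, 41, 51]
68: miss, frames [95, 71, 41, 51, 68]
41: hit
51: hit
68: hit
71: hit
95: hit
51: hit
95: hit
51: hit
67: miss, evict 41, frames [68, 71, 95, 51, 67]
95: hit
67: hit
95: hit
Page faults: 6.

6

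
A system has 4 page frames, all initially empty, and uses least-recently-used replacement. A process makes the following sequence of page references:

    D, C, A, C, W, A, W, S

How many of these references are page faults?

D → miss, frames (D)
C → miss, frames (D C)
A → miss, frames (D C A)
C → hit
W → miss, frames (D A C W)
A → hit
W → hit
S → miss, evict D, frames (C A W S)
Page faults: 5.

5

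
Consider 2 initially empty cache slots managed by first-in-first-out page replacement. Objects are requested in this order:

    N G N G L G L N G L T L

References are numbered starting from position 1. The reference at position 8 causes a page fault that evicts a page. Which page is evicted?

G

pos 1: N → fault, frames (N)
pos 2: G → fault, frames (N G)
pos 3: N → hit
pos 4: G → hit
pos 5: L → fault, evict N, frames (G L)
pos 6: G → hit
pos 7: L → hit
pos 8: N → fault, evict G, frames (L N)
At position 8, page G is evicted.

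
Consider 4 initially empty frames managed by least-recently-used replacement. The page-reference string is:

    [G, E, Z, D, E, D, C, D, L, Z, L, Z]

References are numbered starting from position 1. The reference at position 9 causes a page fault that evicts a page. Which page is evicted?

Z

pos 1: G: miss, frames [G]
pos 2: E: miss, frames [G, E]
pos 3: Z: miss, frames [G, E, Z]
pos 4: D: miss, frames [G, E, Z, D]
pos 5: E: hit
pos 6: D: hit
pos 7: C: miss, evict G, frames [Z, E, D, C]
pos 8: D: hit
pos 9: L: miss, evict Z, frames [E, C, D, L]
At position 9, page Z is evicted.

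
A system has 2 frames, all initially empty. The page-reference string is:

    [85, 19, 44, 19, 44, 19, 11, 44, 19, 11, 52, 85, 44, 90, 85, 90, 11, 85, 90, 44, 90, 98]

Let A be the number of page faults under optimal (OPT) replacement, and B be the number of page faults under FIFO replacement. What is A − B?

-1

Under OPT: F F F . . . F . F . F F F F . . F . F F . F → 13 faults.
Under FIFO: F F F . . . F . F . F F F F F . F . F F . F → 14 faults.
A − B = 13 − 14 = -1.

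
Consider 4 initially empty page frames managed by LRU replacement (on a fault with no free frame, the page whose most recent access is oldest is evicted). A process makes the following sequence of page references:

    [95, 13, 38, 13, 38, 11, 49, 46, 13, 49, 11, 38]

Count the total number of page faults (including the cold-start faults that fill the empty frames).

95: fault, frames {95}
13: fault, frames {95,13}
38: fault, frames {95,13,38}
13: hit
38: hit
11: fault, frames {95,13,38,11}
49: fault, evict 95, frames {13,38,11,49}
46: fault, evict 13, frames {38,11,49,46}
13: fault, evict 38, frames {11,49,46,13}
49: hit
11: hit
38: fault, evict 46, frames {13,49,11,38}
Page faults: 8.

8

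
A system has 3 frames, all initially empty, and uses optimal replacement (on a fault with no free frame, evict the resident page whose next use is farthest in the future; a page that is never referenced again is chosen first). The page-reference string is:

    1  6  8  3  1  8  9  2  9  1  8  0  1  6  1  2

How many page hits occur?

1 → miss, frames (1)
6 → miss, frames (1 6)
8 → miss, frames (1 6 8)
3 → miss, evict 6, frames (1 8 3)
1 → hit
8 → hit
9 → miss, evict 3, frames (1 8 9)
2 → miss, evict 8, frames (1 9 2)
9 → hit
1 → hit
8 → miss, evict 9, frames (1 2 8)
0 → miss, evict 8, frames (1 2 0)
1 → hit
6 → miss, evict 0, frames (1 2 6)
1 → hit
2 → hit
Hits: 7.

7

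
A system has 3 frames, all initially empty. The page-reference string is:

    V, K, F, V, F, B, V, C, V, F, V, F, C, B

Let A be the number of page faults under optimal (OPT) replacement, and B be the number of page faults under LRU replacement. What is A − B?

Under OPT: F F F . . F . F . . . . . F → 6 faults.
Under LRU: F F F . . F . F . F . . . F → 7 faults.
A − B = 6 − 7 = -1.

-1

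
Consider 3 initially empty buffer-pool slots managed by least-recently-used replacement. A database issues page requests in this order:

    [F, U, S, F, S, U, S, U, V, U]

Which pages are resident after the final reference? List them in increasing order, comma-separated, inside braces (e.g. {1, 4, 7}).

{S, U, V}

F → miss, frames [F]
U → miss, frames [F, U]
S → miss, frames [F, U, S]
F → hit
S → hit
U → hit
S → hit
U → hit
V → miss, evict F, frames [S, U, V]
U → hit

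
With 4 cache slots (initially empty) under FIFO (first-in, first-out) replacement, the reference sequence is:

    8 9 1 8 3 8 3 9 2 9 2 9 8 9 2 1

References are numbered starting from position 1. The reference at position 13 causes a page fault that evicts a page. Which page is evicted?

pos 1: 8: miss, frames [8]
pos 2: 9: miss, frames [8, 9]
pos 3: 1: miss, frames [8, 9, 1]
pos 4: 8: hit
pos 5: 3: miss, frames [8, 9, 1, 3]
pos 6: 8: hit
pos 7: 3: hit
pos 8: 9: hit
pos 9: 2: miss, evict 8, frames [9, 1, 3, 2]
pos 10: 9: hit
pos 11: 2: hit
pos 12: 9: hit
pos 13: 8: miss, evict 9, frames [1, 3, 2, 8]
At position 13, page 9 is evicted.

9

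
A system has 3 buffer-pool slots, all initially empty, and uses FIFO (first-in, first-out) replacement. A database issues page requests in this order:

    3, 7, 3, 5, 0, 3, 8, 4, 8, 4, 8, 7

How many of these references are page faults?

8

3 -> miss, frames (3)
7 -> miss, frames (3 7)
3 -> hit
5 -> miss, frames (3 7 5)
0 -> miss, evict 3, frames (7 5 0)
3 -> miss, evict 7, frames (5 0 3)
8 -> miss, evict 5, frames (0 3 8)
4 -> miss, evict 0, frames (3 8 4)
8 -> hit
4 -> hit
8 -> hit
7 -> miss, evict 3, frames (8 4 7)
Page faults: 8.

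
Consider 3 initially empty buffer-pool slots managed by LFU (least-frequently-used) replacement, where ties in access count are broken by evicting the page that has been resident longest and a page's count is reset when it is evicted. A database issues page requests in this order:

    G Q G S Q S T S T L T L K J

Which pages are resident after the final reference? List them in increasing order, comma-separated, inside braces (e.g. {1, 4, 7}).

{J, S, T}

G → miss, frames {G}
Q → miss, frames {G,Q}
G → hit
S → miss, frames {G,Q,S}
Q → hit
S → hit
T → miss, evict G, frames {Q,S,T}
S → hit
T → hit
L → miss, evict Q, frames {S,T,L}
T → hit
L → hit
K → miss, evict L, frames {S,T,K}
J → miss, evict K, frames {S,T,J}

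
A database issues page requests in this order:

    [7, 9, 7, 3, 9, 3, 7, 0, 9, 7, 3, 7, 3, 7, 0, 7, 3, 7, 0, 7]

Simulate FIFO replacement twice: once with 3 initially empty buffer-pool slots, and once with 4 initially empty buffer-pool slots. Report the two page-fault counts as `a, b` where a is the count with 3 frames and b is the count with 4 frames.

5, 4

3 frames: F F . F . . . F . F . . . . . . . . . . → 5 faults.
4 frames: F F . F . . . F . . . . . . . . . . . . → 4 faults.
4 < 5: adding a frame reduced faults, as is typical.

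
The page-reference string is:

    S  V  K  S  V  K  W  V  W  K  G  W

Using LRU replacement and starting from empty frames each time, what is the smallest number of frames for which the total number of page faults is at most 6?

3

f=1: 12 faults
f=2: 11 faults
f=3: 5 faults
f=4: 5 faults
f=5: 5 faults
Smallest f with faults ≤ 6 is 3.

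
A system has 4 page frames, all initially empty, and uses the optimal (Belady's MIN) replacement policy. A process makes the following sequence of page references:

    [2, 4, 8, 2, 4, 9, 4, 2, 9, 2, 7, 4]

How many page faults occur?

2 -> miss, frames {2}
4 -> miss, frames {2,4}
8 -> miss, frames {2,4,8}
2 -> hit
4 -> hit
9 -> miss, frames {2,4,8,9}
4 -> hit
2 -> hit
9 -> hit
2 -> hit
7 -> miss, evict 9, frames {2,4,8,7}
4 -> hit
Page faults: 5.

5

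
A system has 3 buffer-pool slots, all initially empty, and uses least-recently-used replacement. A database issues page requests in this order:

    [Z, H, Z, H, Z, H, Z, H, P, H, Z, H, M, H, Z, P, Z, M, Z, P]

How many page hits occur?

Z: fault, frames {Z}
H: fault, frames {Z,H}
Z: hit
H: hit
Z: hit
H: hit
Z: hit
H: hit
P: fault, frames {Z,H,P}
H: hit
Z: hit
H: hit
M: fault, evict P, frames {Z,H,M}
H: hit
Z: hit
P: fault, evict M, frames {H,Z,P}
Z: hit
M: fault, evict H, frames {P,Z,M}
Z: hit
P: hit
Hits: 14.

14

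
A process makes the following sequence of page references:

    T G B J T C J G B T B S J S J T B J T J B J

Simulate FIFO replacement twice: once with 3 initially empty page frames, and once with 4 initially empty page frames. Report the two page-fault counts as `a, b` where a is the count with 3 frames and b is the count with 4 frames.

3 frames: F F F F F F . F F F . F F . . . F . F . . . → 13 faults.
4 frames: F F F F . F . . . F . F . . . . F F . . . . → 9 faults.
9 < 13: adding a frame reduced faults, as is typical.

13, 9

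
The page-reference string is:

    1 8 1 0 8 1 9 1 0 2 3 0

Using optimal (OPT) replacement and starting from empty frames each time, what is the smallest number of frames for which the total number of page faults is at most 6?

3

f=1: 12 faults
f=2: 8 faults
f=3: 6 faults
f=4: 6 faults
f=5: 6 faults
f=6: 6 faults
Smallest f with faults ≤ 6 is 3.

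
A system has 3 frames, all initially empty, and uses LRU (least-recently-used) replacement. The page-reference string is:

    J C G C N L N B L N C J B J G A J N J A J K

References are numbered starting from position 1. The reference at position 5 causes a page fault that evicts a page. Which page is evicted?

J

pos 1: J: fault, frames (J)
pos 2: C: fault, frames (J C)
pos 3: G: fault, frames (J C G)
pos 4: C: hit
pos 5: N: fault, evict J, frames (G C N)
At position 5, page J is evicted.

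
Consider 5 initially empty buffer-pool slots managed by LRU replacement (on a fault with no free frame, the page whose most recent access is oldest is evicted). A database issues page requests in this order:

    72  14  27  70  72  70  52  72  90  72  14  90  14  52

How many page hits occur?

7

72 -> miss, frames {72}
14 -> miss, frames {72,14}
27 -> miss, frames {72,14,27}
70 -> miss, frames {72,14,27,70}
72 -> hit
70 -> hit
52 -> miss, frames {14,27,72,70,52}
72 -> hit
90 -> miss, evict 14, frames {27,70,52,72,90}
72 -> hit
14 -> miss, evict 27, frames {70,52,90,72,14}
90 -> hit
14 -> hit
52 -> hit
Hits: 7.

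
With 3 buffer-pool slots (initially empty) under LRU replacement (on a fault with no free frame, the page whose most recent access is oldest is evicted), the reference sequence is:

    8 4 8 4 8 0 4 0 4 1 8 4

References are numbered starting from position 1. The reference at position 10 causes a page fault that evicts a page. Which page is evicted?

pos 1: 8: miss, frames {8}
pos 2: 4: miss, frames {8,4}
pos 3: 8: hit
pos 4: 4: hit
pos 5: 8: hit
pos 6: 0: miss, frames {4,8,0}
pos 7: 4: hit
pos 8: 0: hit
pos 9: 4: hit
pos 10: 1: miss, evict 8, frames {0,4,1}
At position 10, page 8 is evicted.

8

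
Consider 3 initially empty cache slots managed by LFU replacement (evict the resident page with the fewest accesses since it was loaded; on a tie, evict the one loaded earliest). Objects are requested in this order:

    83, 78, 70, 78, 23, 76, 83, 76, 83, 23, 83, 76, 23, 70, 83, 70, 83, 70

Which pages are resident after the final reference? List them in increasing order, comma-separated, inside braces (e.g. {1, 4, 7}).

83 → fault, frames [83]
78 → fault, frames [83, 78]
70 → fault, frames [83, 78, 70]
78 → hit
23 → fault, evict 83, frames [78, 70, 23]
76 → fault, evict 70, frames [78, 23, 76]
83 → fault, evict 23, frames [78, 76, 83]
76 → hit
83 → hit
23 → fault, evict 78, frames [76, 83, 23]
83 → hit
76 → hit
23 → hit
70 → fault, evict 23, frames [76, 83, 70]
83 → hit
70 → hit
83 → hit
70 → hit

{70, 76, 83}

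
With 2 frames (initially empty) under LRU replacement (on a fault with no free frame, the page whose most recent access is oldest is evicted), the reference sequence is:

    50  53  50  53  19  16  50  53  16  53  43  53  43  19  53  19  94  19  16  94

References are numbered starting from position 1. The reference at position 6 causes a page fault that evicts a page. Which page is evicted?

pos 1: 50 -> fault, frames (50)
pos 2: 53 -> fault, frames (50 53)
pos 3: 50 -> hit
pos 4: 53 -> hit
pos 5: 19 -> fault, evict 50, frames (53 19)
pos 6: 16 -> fault, evict 53, frames (19 16)
At position 6, page 53 is evicted.

53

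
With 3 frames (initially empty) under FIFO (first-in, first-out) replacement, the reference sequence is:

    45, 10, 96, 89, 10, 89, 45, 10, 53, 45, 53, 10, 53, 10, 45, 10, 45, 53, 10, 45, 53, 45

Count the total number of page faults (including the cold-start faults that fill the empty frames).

7

45: miss, frames {45}
10: miss, frames {45,10}
96: miss, frames {45,10,96}
89: miss, evict 45, frames {10,96,89}
10: hit
89: hit
45: miss, evict 10, frames {96,89,45}
10: miss, evict 96, frames {89,45,10}
53: miss, evict 89, frames {45,10,53}
45: hit
53: hit
10: hit
53: hit
10: hit
45: hit
10: hit
45: hit
53: hit
10: hit
45: hit
53: hit
45: hit
Page faults: 7.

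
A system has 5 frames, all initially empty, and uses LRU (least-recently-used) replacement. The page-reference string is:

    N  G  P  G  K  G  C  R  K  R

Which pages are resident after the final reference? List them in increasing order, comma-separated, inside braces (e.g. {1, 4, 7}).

N: miss, frames {N}
G: miss, frames {N,G}
P: miss, frames {N,G,P}
G: hit
K: miss, frames {N,P,G,K}
G: hit
C: miss, frames {N,P,K,G,C}
R: miss, evict N, frames {P,K,G,C,R}
K: hit
R: hit

{C, G, K, P, R}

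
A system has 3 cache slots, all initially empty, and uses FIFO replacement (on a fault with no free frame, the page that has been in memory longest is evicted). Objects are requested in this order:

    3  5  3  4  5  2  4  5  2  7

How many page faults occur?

5

3 → miss, frames {3}
5 → miss, frames {3,5}
3 → hit
4 → miss, frames {3,5,4}
5 → hit
2 → miss, evict 3, frames {5,4,2}
4 → hit
5 → hit
2 → hit
7 → miss, evict 5, frames {4,2,7}
Page faults: 5.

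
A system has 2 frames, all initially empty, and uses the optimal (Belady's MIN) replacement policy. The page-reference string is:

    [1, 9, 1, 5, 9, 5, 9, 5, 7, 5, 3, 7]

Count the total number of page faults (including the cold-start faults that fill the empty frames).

1 -> fault, frames (1)
9 -> fault, frames (1 9)
1 -> hit
5 -> fault, evict 1, frames (9 5)
9 -> hit
5 -> hit
9 -> hit
5 -> hit
7 -> fault, evict 9, frames (5 7)
5 -> hit
3 -> fault, evict 5, frames (7 3)
7 -> hit
Page faults: 5.

5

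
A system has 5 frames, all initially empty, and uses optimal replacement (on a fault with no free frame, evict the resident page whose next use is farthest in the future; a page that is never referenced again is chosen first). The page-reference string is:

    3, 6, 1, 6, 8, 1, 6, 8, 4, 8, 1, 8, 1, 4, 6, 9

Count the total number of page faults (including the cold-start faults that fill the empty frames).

6

3 → miss, frames {3}
6 → miss, frames {3,6}
1 → miss, frames {3,6,1}
6 → hit
8 → miss, frames {3,6,1,8}
1 → hit
6 → hit
8 → hit
4 → miss, frames {3,6,1,8,4}
8 → hit
1 → hit
8 → hit
1 → hit
4 → hit
6 → hit
9 → miss, evict 4, frames {3,6,1,8,9}
Page faults: 6.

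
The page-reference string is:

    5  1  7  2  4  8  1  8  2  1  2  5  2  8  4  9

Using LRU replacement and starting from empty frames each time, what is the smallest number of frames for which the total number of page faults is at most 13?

2

f=1: 16 faults
f=2: 13 faults
f=3: 12 faults
f=4: 10 faults
f=5: 8 faults
f=6: 7 faults
f=7: 7 faults
Smallest f with faults ≤ 13 is 2.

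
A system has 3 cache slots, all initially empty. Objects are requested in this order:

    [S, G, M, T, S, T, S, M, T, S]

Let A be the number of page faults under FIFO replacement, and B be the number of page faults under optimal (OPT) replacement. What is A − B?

1

Under FIFO: F F F F F . . . . . → 5 faults.
Under OPT: F F F F . . . . . . → 4 faults.
A − B = 5 − 4 = 1.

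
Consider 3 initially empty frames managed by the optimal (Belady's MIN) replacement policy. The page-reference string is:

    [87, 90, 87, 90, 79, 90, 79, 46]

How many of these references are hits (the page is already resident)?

87: miss, frames (87)
90: miss, frames (87 90)
87: hit
90: hit
79: miss, frames (87 90 79)
90: hit
79: hit
46: miss, evict 79, frames (87 90 46)
Hits: 4.

4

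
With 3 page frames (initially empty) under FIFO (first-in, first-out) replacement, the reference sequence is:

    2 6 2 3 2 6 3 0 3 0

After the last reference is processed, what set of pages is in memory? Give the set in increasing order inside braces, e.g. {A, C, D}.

{0, 3, 6}

2: miss, frames [2]
6: miss, frames [2, 6]
2: hit
3: miss, frames [2, 6, 3]
2: hit
6: hit
3: hit
0: miss, evict 2, frames [6, 3, 0]
3: hit
0: hit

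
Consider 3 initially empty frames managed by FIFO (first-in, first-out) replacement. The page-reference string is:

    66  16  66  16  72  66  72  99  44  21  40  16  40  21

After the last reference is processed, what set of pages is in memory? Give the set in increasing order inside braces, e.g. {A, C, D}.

66 -> fault, frames (66)
16 -> fault, frames (66 16)
66 -> hit
16 -> hit
72 -> fault, frames (66 16 72)
66 -> hit
72 -> hit
99 -> fault, evict 66, frames (16 72 99)
44 -> fault, evict 16, frames (72 99 44)
21 -> fault, evict 72, frames (99 44 21)
40 -> fault, evict 99, frames (44 21 40)
16 -> fault, evict 44, frames (21 40 16)
40 -> hit
21 -> hit

{16, 21, 40}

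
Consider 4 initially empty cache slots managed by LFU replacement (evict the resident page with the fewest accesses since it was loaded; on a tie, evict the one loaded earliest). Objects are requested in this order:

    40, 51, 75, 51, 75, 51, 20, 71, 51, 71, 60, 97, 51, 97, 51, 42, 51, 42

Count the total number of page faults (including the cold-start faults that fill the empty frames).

8

40: fault, frames [40]
51: fault, frames [40, 51]
75: fault, frames [40, 51, 75]
51: hit
75: hit
51: hit
20: fault, frames [40, 51, 75, 20]
71: fault, evict 40, frames [51, 75, 20, 71]
51: hit
71: hit
60: fault, evict 20, frames [51, 75, 71, 60]
97: fault, evict 60, frames [51, 75, 71, 97]
51: hit
97: hit
51: hit
42: fault, evict 75, frames [51, 71, 97, 42]
51: hit
42: hit
Page faults: 8.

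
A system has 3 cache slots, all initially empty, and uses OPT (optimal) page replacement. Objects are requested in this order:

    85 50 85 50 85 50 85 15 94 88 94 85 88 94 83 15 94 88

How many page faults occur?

7

85 → fault, frames {85}
50 → fault, frames {85,50}
85 → hit
50 → hit
85 → hit
50 → hit
85 → hit
15 → fault, frames {85,50,15}
94 → fault, evict 50, frames {85,15,94}
88 → fault, evict 15, frames {85,94,88}
94 → hit
85 → hit
88 → hit
94 → hit
83 → fault, evict 85, frames {94,88,83}
15 → fault, evict 83, frames {94,88,15}
94 → hit
88 → hit
Page faults: 7.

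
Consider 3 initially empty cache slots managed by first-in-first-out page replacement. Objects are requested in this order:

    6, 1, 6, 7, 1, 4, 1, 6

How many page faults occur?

5

6 → fault, frames [6]
1 → fault, frames [6, 1]
6 → hit
7 → fault, frames [6, 1, 7]
1 → hit
4 → fault, evict 6, frames [1, 7, 4]
1 → hit
6 → fault, evict 1, frames [7, 4, 6]
Page faults: 5.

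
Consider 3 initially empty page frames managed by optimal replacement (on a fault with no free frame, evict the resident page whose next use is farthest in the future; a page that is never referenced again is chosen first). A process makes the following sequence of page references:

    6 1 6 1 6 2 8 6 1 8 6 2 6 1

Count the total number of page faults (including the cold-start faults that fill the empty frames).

5

6 → miss, frames [6]
1 → miss, frames [6, 1]
6 → hit
1 → hit
6 → hit
2 → miss, frames [6, 1, 2]
8 → miss, evict 2, frames [6, 1, 8]
6 → hit
1 → hit
8 → hit
6 → hit
2 → miss, evict 8, frames [6, 1, 2]
6 → hit
1 → hit
Page faults: 5.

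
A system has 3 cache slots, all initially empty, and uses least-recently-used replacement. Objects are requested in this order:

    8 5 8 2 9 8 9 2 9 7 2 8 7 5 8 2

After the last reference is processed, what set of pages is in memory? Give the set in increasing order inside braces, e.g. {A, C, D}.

{2, 5, 8}

8 -> miss, frames (8)
5 -> miss, frames (8 5)
8 -> hit
2 -> miss, frames (5 8 2)
9 -> miss, evict 5, frames (8 2 9)
8 -> hit
9 -> hit
2 -> hit
9 -> hit
7 -> miss, evict 8, frames (2 9 7)
2 -> hit
8 -> miss, evict 9, frames (7 2 8)
7 -> hit
5 -> miss, evict 2, frames (8 7 5)
8 -> hit
2 -> miss, evict 7, frames (5 8 2)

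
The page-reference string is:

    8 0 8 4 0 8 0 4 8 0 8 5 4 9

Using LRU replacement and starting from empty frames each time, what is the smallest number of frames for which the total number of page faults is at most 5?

f=1: 14 faults
f=2: 11 faults
f=3: 6 faults
f=4: 5 faults
f=5: 5 faults
Smallest f with faults ≤ 5 is 4.

4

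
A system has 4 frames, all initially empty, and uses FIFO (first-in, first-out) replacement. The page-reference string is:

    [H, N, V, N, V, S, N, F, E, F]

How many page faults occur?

6

H: fault, frames (H)
N: fault, frames (H N)
V: fault, frames (H N V)
N: hit
V: hit
S: fault, frames (H N V S)
N: hit
F: fault, evict H, frames (N V S F)
E: fault, evict N, frames (V S F E)
F: hit
Page faults: 6.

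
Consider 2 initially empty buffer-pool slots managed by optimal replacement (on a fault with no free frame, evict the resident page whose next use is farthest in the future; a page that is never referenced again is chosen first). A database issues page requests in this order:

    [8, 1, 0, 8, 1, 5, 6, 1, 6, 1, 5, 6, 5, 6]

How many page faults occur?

8 → fault, frames {8}
1 → fault, frames {8,1}
0 → fault, evict 1, frames {8,0}
8 → hit
1 → fault, evict 0, frames {8,1}
5 → fault, evict 8, frames {1,5}
6 → fault, evict 5, frames {1,6}
1 → hit
6 → hit
1 → hit
5 → fault, evict 1, frames {6,5}
6 → hit
5 → hit
6 → hit
Page faults: 7.

7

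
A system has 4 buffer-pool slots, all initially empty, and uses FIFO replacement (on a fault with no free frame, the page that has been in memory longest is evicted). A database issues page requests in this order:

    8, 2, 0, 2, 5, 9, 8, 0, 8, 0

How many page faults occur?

6

8: fault, frames [8]
2: fault, frames [8, 2]
0: fault, frames [8, 2, 0]
2: hit
5: fault, frames [8, 2, 0, 5]
9: fault, evict 8, frames [2, 0, 5, 9]
8: fault, evict 2, frames [0, 5, 9, 8]
0: hit
8: hit
0: hit
Page faults: 6.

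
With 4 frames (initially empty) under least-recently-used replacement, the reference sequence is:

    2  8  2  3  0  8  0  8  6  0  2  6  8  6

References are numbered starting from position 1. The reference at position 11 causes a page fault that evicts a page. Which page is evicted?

3

pos 1: 2 → fault, frames {2}
pos 2: 8 → fault, frames {2,8}
pos 3: 2 → hit
pos 4: 3 → fault, frames {8,2,3}
pos 5: 0 → fault, frames {8,2,3,0}
pos 6: 8 → hit
pos 7: 0 → hit
pos 8: 8 → hit
pos 9: 6 → fault, evict 2, frames {3,0,8,6}
pos 10: 0 → hit
pos 11: 2 → fault, evict 3, frames {8,6,0,2}
At position 11, page 3 is evicted.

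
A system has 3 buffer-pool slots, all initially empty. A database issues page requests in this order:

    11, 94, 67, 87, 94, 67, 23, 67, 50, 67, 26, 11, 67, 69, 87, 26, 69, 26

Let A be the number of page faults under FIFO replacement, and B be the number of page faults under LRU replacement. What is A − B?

1

Under FIFO: F F F F . . F . F F F F . F F F . . → 12 faults.
Under LRU: F F F F . . F . F . F F . F F F . . → 11 faults.
A − B = 12 − 11 = 1.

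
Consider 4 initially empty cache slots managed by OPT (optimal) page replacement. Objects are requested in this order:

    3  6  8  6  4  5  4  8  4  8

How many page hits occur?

5

3: fault, frames (3)
6: fault, frames (3 6)
8: fault, frames (3 6 8)
6: hit
4: fault, frames (3 6 8 4)
5: fault, evict 6, frames (3 8 4 5)
4: hit
8: hit
4: hit
8: hit
Hits: 5.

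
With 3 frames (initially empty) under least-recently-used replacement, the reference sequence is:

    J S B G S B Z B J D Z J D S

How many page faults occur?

J -> miss, frames [J]
S -> miss, frames [J, S]
B -> miss, frames [J, S, B]
G -> miss, evict J, frames [S, B, G]
S -> hit
B -> hit
Z -> miss, evict G, frames [S, B, Z]
B -> hit
J -> miss, evict S, frames [Z, B, J]
D -> miss, evict Z, frames [B, J, D]
Z -> miss, evict B, frames [J, D, Z]
J -> hit
D -> hit
S -> miss, evict Z, frames [J, D, S]
Page faults: 9.

9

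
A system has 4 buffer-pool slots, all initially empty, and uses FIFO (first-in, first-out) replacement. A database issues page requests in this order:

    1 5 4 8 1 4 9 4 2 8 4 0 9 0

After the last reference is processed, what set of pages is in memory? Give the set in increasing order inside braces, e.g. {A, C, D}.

1: fault, frames {1}
5: fault, frames {1,5}
4: fault, frames {1,5,4}
8: fault, frames {1,5,4,8}
1: hit
4: hit
9: fault, evict 1, frames {5,4,8,9}
4: hit
2: fault, evict 5, frames {4,8,9,2}
8: hit
4: hit
0: fault, evict 4, frames {8,9,2,0}
9: hit
0: hit

{0, 2, 8, 9}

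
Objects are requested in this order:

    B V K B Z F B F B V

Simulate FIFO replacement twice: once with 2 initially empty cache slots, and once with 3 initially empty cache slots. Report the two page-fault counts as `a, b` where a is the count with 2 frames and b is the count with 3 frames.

8, 7

2 frames: F F F F F F F . . F → 8 faults.
3 frames: F F F . F F F . . F → 7 faults.
7 < 8: adding a frame reduced faults, as is typical.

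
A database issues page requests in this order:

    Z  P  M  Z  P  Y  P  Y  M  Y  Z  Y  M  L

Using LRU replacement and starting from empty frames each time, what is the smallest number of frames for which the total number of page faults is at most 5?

4

f=1: 14 faults
f=2: 10 faults
f=3: 7 faults
f=4: 5 faults
f=5: 5 faults
Smallest f with faults ≤ 5 is 4.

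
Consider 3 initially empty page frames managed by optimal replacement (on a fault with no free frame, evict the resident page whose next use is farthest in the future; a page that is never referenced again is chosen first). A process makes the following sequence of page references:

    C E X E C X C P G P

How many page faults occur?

5

C: miss, frames [C]
E: miss, frames [C, E]
X: miss, frames [C, E, X]
E: hit
C: hit
X: hit
C: hit
P: miss, evict X, frames [C, E, P]
G: miss, evict E, frames [C, P, G]
P: hit
Page faults: 5.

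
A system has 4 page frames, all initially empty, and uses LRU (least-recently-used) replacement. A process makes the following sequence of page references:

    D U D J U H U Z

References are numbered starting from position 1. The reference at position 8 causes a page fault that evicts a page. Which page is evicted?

D

pos 1: D: miss, frames (D)
pos 2: U: miss, frames (D U)
pos 3: D: hit
pos 4: J: miss, frames (U D J)
pos 5: U: hit
pos 6: H: miss, frames (D J U H)
pos 7: U: hit
pos 8: Z: miss, evict D, frames (J H U Z)
At position 8, page D is evicted.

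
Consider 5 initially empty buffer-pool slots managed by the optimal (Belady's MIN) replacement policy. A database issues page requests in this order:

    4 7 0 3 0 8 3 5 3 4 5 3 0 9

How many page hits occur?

7

4 → miss, frames {4}
7 → miss, frames {4,7}
0 → miss, frames {4,7,0}
3 → miss, frames {4,7,0,3}
0 → hit
8 → miss, frames {4,7,0,3,8}
3 → hit
5 → miss, evict 8, frames {4,7,0,3,5}
3 → hit
4 → hit
5 → hit
3 → hit
0 → hit
9 → miss, evict 5, frames {4,7,0,3,9}
Hits: 7.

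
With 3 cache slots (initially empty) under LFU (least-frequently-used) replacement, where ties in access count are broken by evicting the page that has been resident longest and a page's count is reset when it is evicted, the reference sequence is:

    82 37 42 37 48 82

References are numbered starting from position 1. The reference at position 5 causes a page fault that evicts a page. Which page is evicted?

82

pos 1: 82: miss, frames [82]
pos 2: 37: miss, frames [82, 37]
pos 3: 42: miss, frames [82, 37, 42]
pos 4: 37: hit
pos 5: 48: miss, evict 82, frames [37, 42, 48]
At position 5, page 82 is evicted.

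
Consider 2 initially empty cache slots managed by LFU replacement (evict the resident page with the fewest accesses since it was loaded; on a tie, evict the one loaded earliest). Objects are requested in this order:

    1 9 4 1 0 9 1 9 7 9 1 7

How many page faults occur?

1 → miss, frames [1]
9 → miss, frames [1, 9]
4 → miss, evict 1, frames [9, 4]
1 → miss, evict 9, frames [4, 1]
0 → miss, evict 4, frames [1, 0]
9 → miss, evict 1, frames [0, 9]
1 → miss, evict 0, frames [9, 1]
9 → hit
7 → miss, evict 1, frames [9, 7]
9 → hit
1 → miss, evict 7, frames [9, 1]
7 → miss, evict 1, frames [9, 7]
Page faults: 10.

10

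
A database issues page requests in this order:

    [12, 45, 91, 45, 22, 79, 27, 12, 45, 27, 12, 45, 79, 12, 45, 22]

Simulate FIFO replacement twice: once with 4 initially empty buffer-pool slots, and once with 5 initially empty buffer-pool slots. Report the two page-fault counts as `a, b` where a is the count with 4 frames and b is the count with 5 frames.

4 frames: F F F . F F F F F . . . . . . F → 9 faults.
5 frames: F F F . F F F F F . . . . . . . → 8 faults.
8 < 9: adding a frame reduced faults, as is typical.

9, 8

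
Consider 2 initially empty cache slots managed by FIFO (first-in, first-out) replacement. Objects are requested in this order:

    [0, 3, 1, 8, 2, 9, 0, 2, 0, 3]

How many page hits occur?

1

0 → fault, frames {0}
3 → fault, frames {0,3}
1 → fault, evict 0, frames {3,1}
8 → fault, evict 3, frames {1,8}
2 → fault, evict 1, frames {8,2}
9 → fault, evict 8, frames {2,9}
0 → fault, evict 2, frames {9,0}
2 → fault, evict 9, frames {0,2}
0 → hit
3 → fault, evict 0, frames {2,3}
Hits: 1.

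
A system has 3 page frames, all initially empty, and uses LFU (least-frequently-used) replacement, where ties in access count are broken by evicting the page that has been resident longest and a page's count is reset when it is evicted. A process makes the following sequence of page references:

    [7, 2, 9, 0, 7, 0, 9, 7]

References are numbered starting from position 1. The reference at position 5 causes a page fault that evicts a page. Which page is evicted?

2

pos 1: 7 → miss, frames (7)
pos 2: 2 → miss, frames (7 2)
pos 3: 9 → miss, frames (7 2 9)
pos 4: 0 → miss, evict 7, frames (2 9 0)
pos 5: 7 → miss, evict 2, frames (9 0 7)
At position 5, page 2 is evicted.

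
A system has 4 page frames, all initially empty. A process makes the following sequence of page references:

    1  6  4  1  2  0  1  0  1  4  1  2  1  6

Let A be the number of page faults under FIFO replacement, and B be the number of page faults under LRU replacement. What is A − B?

Under FIFO: F F F . F F F . . . . . . F → 7 faults.
Under LRU: F F F . F F . . . . . . . F → 6 faults.
A − B = 7 − 6 = 1.

1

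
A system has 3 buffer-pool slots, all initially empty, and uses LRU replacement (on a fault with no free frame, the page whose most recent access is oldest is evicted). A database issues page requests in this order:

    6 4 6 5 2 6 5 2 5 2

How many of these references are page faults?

4

6 → miss, frames (6)
4 → miss, frames (6 4)
6 → hit
5 → miss, frames (4 6 5)
2 → miss, evict 4, frames (6 5 2)
6 → hit
5 → hit
2 → hit
5 → hit
2 → hit
Page faults: 4.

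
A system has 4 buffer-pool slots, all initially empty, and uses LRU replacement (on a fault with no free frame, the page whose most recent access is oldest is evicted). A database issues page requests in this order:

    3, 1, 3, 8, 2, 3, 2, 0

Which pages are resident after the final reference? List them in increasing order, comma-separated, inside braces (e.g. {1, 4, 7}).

{0, 2, 3, 8}

3: miss, frames (3)
1: miss, frames (3 1)
3: hit
8: miss, frames (1 3 8)
2: miss, frames (1 3 8 2)
3: hit
2: hit
0: miss, evict 1, frames (8 3 2 0)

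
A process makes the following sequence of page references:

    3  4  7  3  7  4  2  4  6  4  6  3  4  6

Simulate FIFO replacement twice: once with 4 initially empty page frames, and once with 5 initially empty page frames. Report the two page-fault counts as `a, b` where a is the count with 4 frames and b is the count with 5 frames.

7, 5

4 frames: F F F . . . F . F . . F F . → 7 faults.
5 frames: F F F . . . F . F . . . . . → 5 faults.
5 < 7: adding a frame reduced faults, as is typical.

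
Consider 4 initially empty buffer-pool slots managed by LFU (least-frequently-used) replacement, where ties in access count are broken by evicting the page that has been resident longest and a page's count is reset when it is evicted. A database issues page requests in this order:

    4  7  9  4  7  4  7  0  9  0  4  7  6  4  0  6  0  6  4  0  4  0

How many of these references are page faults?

5

4 -> miss, frames (4)
7 -> miss, frames (4 7)
9 -> miss, frames (4 7 9)
4 -> hit
7 -> hit
4 -> hit
7 -> hit
0 -> miss, frames (4 7 9 0)
9 -> hit
0 -> hit
4 -> hit
7 -> hit
6 -> miss, evict 9, frames (4 7 0 6)
4 -> hit
0 -> hit
6 -> hit
0 -> hit
6 -> hit
4 -> hit
0 -> hit
4 -> hit
0 -> hit
Page faults: 5.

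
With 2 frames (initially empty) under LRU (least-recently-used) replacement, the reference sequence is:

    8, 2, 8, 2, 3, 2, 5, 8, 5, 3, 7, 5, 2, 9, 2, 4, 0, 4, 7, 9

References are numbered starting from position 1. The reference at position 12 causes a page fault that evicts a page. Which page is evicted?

pos 1: 8: miss, frames (8)
pos 2: 2: miss, frames (8 2)
pos 3: 8: hit
pos 4: 2: hit
pos 5: 3: miss, evict 8, frames (2 3)
pos 6: 2: hit
pos 7: 5: miss, evict 3, frames (2 5)
pos 8: 8: miss, evict 2, frames (5 8)
pos 9: 5: hit
pos 10: 3: miss, evict 8, frames (5 3)
pos 11: 7: miss, evict 5, frames (3 7)
pos 12: 5: miss, evict 3, frames (7 5)
At position 12, page 3 is evicted.

3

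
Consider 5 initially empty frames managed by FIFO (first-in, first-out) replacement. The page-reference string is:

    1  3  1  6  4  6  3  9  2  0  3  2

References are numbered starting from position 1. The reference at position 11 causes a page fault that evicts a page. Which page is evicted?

pos 1: 1: fault, frames (1)
pos 2: 3: fault, frames (1 3)
pos 3: 1: hit
pos 4: 6: fault, frames (1 3 6)
pos 5: 4: fault, frames (1 3 6 4)
pos 6: 6: hit
pos 7: 3: hit
pos 8: 9: fault, frames (1 3 6 4 9)
pos 9: 2: fault, evict 1, frames (3 6 4 9 2)
pos 10: 0: fault, evict 3, frames (6 4 9 2 0)
pos 11: 3: fault, evict 6, frames (4 9 2 0 3)
At position 11, page 6 is evicted.

6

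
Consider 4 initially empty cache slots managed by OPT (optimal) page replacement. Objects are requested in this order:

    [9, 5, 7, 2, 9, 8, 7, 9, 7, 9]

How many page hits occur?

9 -> fault, frames [9]
5 -> fault, frames [9, 5]
7 -> fault, frames [9, 5, 7]
2 -> fault, frames [9, 5, 7, 2]
9 -> hit
8 -> fault, evict 2, frames [9, 5, 7, 8]
7 -> hit
9 -> hit
7 -> hit
9 -> hit
Hits: 5.

5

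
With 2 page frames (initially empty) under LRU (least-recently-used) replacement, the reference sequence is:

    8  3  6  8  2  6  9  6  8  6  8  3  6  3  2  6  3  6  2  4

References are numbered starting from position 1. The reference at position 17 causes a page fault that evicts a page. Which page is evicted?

2

pos 1: 8: miss, frames (8)
pos 2: 3: miss, frames (8 3)
pos 3: 6: miss, evict 8, frames (3 6)
pos 4: 8: miss, evict 3, frames (6 8)
pos 5: 2: miss, evict 6, frames (8 2)
pos 6: 6: miss, evict 8, frames (2 6)
pos 7: 9: miss, evict 2, frames (6 9)
pos 8: 6: hit
pos 9: 8: miss, evict 9, frames (6 8)
pos 10: 6: hit
pos 11: 8: hit
pos 12: 3: miss, evict 6, frames (8 3)
pos 13: 6: miss, evict 8, frames (3 6)
pos 14: 3: hit
pos 15: 2: miss, evict 6, frames (3 2)
pos 16: 6: miss, evict 3, frames (2 6)
pos 17: 3: miss, evict 2, frames (6 3)
At position 17, page 2 is evicted.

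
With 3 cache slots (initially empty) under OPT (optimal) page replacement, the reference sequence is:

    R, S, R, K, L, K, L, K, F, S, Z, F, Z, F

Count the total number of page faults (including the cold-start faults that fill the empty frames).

6

R: miss, frames {R}
S: miss, frames {R,S}
R: hit
K: miss, frames {R,S,K}
L: miss, evict R, frames {S,K,L}
K: hit
L: hit
K: hit
F: miss, evict L, frames {S,K,F}
S: hit
Z: miss, evict K, frames {S,F,Z}
F: hit
Z: hit
F: hit
Page faults: 6.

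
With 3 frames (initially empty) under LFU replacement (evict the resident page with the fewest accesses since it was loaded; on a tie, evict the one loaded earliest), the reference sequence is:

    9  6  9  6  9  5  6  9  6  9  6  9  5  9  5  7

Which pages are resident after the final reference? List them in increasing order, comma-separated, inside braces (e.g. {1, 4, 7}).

9 -> fault, frames {9}
6 -> fault, frames {9,6}
9 -> hit
6 -> hit
9 -> hit
5 -> fault, frames {9,6,5}
6 -> hit
9 -> hit
6 -> hit
9 -> hit
6 -> hit
9 -> hit
5 -> hit
9 -> hit
5 -> hit
7 -> fault, evict 5, frames {9,6,7}

{6, 7, 9}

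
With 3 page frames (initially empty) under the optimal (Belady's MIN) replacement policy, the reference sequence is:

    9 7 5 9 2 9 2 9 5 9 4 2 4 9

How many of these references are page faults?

5

9 -> miss, frames {9}
7 -> miss, frames {9,7}
5 -> miss, frames {9,7,5}
9 -> hit
2 -> miss, evict 7, frames {9,5,2}
9 -> hit
2 -> hit
9 -> hit
5 -> hit
9 -> hit
4 -> miss, evict 5, frames {9,2,4}
2 -> hit
4 -> hit
9 -> hit
Page faults: 5.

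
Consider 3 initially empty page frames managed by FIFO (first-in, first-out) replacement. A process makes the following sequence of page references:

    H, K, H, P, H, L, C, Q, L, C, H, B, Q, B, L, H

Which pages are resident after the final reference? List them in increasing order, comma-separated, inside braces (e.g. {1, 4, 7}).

{B, H, L}

H: miss, frames {H}
K: miss, frames {H,K}
H: hit
P: miss, frames {H,K,P}
H: hit
L: miss, evict H, frames {K,P,L}
C: miss, evict K, frames {P,L,C}
Q: miss, evict P, frames {L,C,Q}
L: hit
C: hit
H: miss, evict L, frames {C,Q,H}
B: miss, evict C, frames {Q,H,B}
Q: hit
B: hit
L: miss, evict Q, frames {H,B,L}
H: hit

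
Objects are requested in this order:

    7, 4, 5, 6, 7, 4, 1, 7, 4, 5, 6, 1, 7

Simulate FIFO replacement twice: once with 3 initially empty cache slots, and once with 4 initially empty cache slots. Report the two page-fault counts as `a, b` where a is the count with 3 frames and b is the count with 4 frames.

10, 11

3 frames: F F F F F F F . . F F . F → 10 faults.
4 frames: F F F F . . F F F F F F F → 11 faults.
11 > 10: adding a frame increased faults — Belady's anomaly.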